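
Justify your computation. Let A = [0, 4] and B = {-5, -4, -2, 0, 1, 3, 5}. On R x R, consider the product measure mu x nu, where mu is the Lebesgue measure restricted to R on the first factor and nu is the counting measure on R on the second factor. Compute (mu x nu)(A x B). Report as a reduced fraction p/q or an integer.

For a measurable rectangle A x B, the product measure satisfies
  (mu x nu)(A x B) = mu(A) * nu(B).
  mu(A) = 4.
  nu(B) = 7.
  (mu x nu)(A x B) = 4 * 7 = 28.

28


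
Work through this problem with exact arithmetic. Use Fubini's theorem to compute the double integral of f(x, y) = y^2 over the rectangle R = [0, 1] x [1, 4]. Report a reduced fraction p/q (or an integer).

f(x, y) is a tensor product of a function of x and a function of y, and both factors are bounded continuous (hence Lebesgue integrable) on the rectangle, so Fubini's theorem applies:
  integral_R f d(m x m) = (integral_a1^b1 1 dx) * (integral_a2^b2 y^2 dy).
Inner integral in x: integral_{0}^{1} 1 dx = (1^1 - 0^1)/1
  = 1.
Inner integral in y: integral_{1}^{4} y^2 dy = (4^3 - 1^3)/3
  = 21.
Product: (1) * (21) = 21.

21


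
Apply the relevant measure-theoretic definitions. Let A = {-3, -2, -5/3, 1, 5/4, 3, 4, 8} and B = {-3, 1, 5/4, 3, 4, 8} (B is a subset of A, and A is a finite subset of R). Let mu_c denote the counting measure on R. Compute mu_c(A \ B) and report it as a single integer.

Counting measure assigns mu_c(E) = |E| (number of elements) when E is finite. For B subset A, A \ B is the set of elements of A not in B, so |A \ B| = |A| - |B|.
|A| = 8, |B| = 6, so mu_c(A \ B) = 8 - 6 = 2.

2


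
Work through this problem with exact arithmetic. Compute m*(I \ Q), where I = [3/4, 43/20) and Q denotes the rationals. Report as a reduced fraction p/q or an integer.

The interval I = [3/4, 43/20) has m(I) = 43/20 - 3/4 = 7/5 (endpoints are measure-zero, so open/closed/half-open agree). Write I = (I cap Q) u (I \ Q). The rationals in I are countable, so m*(I cap Q) = 0 (cover each rational by intervals whose total length is arbitrarily small). By countable subadditivity m*(I) <= m*(I cap Q) + m*(I \ Q), hence m*(I \ Q) >= m(I) = 7/5. The reverse inequality m*(I \ Q) <= m*(I) = 7/5 is trivial since (I \ Q) is a subset of I. Therefore m*(I \ Q) = 7/5.

7/5


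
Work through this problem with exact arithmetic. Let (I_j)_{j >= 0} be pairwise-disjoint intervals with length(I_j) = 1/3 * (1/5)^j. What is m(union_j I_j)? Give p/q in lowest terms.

By countable additivity of the Lebesgue measure on pairwise disjoint measurable sets,
  m(union_{j >= 0} I_j) = sum_{j >= 0} m(I_j) = sum_{j >= 0} a * r^j,
  with a = 1/3 and r = 1/5.
Since 0 < r = 1/5 < 1, the geometric series converges:
  sum_{j >= 0} a * r^j = a / (1 - r).
  = 1/3 / (1 - 1/5)
  = 1/3 / (4/5)
  = 5/12.

5/12


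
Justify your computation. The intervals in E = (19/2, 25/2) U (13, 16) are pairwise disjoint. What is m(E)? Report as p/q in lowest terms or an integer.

For pairwise disjoint intervals, m(union_i I_i) = sum_i m(I_i),
and m is invariant under swapping open/closed endpoints (single points have measure 0).
So m(E) = sum_i (b_i - a_i).
  I_1 has length 25/2 - 19/2 = 3.
  I_2 has length 16 - 13 = 3.
Summing:
  m(E) = 3 + 3 = 6.

6


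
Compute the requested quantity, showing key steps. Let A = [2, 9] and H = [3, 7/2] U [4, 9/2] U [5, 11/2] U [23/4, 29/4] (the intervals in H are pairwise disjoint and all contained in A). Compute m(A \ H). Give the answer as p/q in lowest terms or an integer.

The ambient interval has length m(A) = 9 - 2 = 7.
Since the holes are disjoint and sit inside A, by finite additivity
  m(H) = sum_i (b_i - a_i), and m(A \ H) = m(A) - m(H).
Computing the hole measures:
  m(H_1) = 7/2 - 3 = 1/2.
  m(H_2) = 9/2 - 4 = 1/2.
  m(H_3) = 11/2 - 5 = 1/2.
  m(H_4) = 29/4 - 23/4 = 3/2.
Summed: m(H) = 1/2 + 1/2 + 1/2 + 3/2 = 3.
So m(A \ H) = 7 - 3 = 4.

4


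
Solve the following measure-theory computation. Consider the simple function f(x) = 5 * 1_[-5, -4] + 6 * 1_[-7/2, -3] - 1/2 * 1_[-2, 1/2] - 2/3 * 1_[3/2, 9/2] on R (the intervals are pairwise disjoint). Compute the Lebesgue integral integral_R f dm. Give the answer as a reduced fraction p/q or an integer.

For a simple function f = sum_i c_i * 1_{A_i} with disjoint A_i,
  integral f dm = sum_i c_i * m(A_i).
Lengths of the A_i:
  m(A_1) = -4 - (-5) = 1.
  m(A_2) = -3 - (-7/2) = 1/2.
  m(A_3) = 1/2 - (-2) = 5/2.
  m(A_4) = 9/2 - 3/2 = 3.
Contributions c_i * m(A_i):
  (5) * (1) = 5.
  (6) * (1/2) = 3.
  (-1/2) * (5/2) = -5/4.
  (-2/3) * (3) = -2.
Total: 5 + 3 - 5/4 - 2 = 19/4.

19/4


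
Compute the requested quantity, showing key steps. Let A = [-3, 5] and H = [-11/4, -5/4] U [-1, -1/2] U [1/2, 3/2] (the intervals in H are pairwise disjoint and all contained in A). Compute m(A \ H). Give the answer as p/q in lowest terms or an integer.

The ambient interval has length m(A) = 5 - (-3) = 8.
Since the holes are disjoint and sit inside A, by finite additivity
  m(H) = sum_i (b_i - a_i), and m(A \ H) = m(A) - m(H).
Computing the hole measures:
  m(H_1) = -5/4 - (-11/4) = 3/2.
  m(H_2) = -1/2 - (-1) = 1/2.
  m(H_3) = 3/2 - 1/2 = 1.
Summed: m(H) = 3/2 + 1/2 + 1 = 3.
So m(A \ H) = 8 - 3 = 5.

5


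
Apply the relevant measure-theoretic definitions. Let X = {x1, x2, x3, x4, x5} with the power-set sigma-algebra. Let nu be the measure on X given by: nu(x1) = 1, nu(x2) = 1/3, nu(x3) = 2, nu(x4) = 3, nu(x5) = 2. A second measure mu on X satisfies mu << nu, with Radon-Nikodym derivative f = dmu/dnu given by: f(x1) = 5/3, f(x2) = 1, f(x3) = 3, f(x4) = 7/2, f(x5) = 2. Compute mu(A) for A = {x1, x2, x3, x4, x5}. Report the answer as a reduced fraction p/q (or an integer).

By the defining property of the Radon-Nikodym derivative, for every measurable set A,
  mu(A) = integral_A f dnu.
Since nu is a discrete measure concentrated on the atoms of X, the integral over A reduces to the sum
  mu(A) = sum_{x in A} f(x) * nu({x}).
Computing each term:
  x1: f(x1) * nu(x1) = 5/3 * 1 = 5/3.
  x2: f(x2) * nu(x2) = 1 * 1/3 = 1/3.
  x3: f(x3) * nu(x3) = 3 * 2 = 6.
  x4: f(x4) * nu(x4) = 7/2 * 3 = 21/2.
  x5: f(x5) * nu(x5) = 2 * 2 = 4.
Summing: mu(A) = 5/3 + 1/3 + 6 + 21/2 + 4 = 45/2.

45/2


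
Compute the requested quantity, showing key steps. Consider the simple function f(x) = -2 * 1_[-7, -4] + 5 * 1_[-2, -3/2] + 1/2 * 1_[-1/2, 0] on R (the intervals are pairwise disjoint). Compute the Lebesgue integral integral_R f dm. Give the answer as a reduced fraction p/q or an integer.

For a simple function f = sum_i c_i * 1_{A_i} with disjoint A_i,
  integral f dm = sum_i c_i * m(A_i).
Lengths of the A_i:
  m(A_1) = -4 - (-7) = 3.
  m(A_2) = -3/2 - (-2) = 1/2.
  m(A_3) = 0 - (-1/2) = 1/2.
Contributions c_i * m(A_i):
  (-2) * (3) = -6.
  (5) * (1/2) = 5/2.
  (1/2) * (1/2) = 1/4.
Total: -6 + 5/2 + 1/4 = -13/4.

-13/4


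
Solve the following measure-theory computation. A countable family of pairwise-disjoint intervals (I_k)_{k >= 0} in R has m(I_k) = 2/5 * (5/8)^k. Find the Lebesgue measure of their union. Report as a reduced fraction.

By countable additivity of the Lebesgue measure on pairwise disjoint measurable sets,
  m(union_{k >= 0} I_k) = sum_{k >= 0} m(I_k) = sum_{k >= 0} a * r^k,
  with a = 2/5 and r = 5/8.
Since 0 < r = 5/8 < 1, the geometric series converges:
  sum_{k >= 0} a * r^k = a / (1 - r).
  = 2/5 / (1 - 5/8)
  = 2/5 / (3/8)
  = 16/15.

16/15


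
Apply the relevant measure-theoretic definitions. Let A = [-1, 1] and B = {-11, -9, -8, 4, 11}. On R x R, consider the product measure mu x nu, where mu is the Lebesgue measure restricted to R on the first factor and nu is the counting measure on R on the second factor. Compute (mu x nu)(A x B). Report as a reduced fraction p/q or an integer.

For a measurable rectangle A x B, the product measure satisfies
  (mu x nu)(A x B) = mu(A) * nu(B).
  mu(A) = 2.
  nu(B) = 5.
  (mu x nu)(A x B) = 2 * 5 = 10.

10


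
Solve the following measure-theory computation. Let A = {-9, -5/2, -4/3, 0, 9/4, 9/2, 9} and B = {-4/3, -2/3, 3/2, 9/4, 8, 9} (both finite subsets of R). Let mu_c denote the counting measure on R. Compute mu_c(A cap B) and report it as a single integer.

Counting measure on a finite set equals cardinality. mu_c(A cap B) = |A cap B| (elements appearing in both).
Enumerating the elements of A that also lie in B gives 3 element(s).
So mu_c(A cap B) = 3.

3


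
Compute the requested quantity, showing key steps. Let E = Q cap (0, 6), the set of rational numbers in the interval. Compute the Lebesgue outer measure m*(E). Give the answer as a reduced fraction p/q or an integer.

Q cap (0, 6) is countable; list its elements as q_1, q_2, ... . Fix eps > 0 and cover the k-th point by an interval of length eps * 2^(-k). The cover has total length eps * sum_{k>=1} 2^(-k) = eps, so by definition of outer measure m*(Q cap (0, 6)) <= eps. Since eps was arbitrary and m* >= 0, the outer measure is 0.

0


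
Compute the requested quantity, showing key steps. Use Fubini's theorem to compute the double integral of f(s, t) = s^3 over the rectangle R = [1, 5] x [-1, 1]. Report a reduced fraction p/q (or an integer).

f(s, t) is a tensor product of a function of s and a function of t, and both factors are bounded continuous (hence Lebesgue integrable) on the rectangle, so Fubini's theorem applies:
  integral_R f d(m x m) = (integral_a1^b1 s^3 ds) * (integral_a2^b2 1 dt).
Inner integral in s: integral_{1}^{5} s^3 ds = (5^4 - 1^4)/4
  = 156.
Inner integral in t: integral_{-1}^{1} 1 dt = (1^1 - (-1)^1)/1
  = 2.
Product: (156) * (2) = 312.

312


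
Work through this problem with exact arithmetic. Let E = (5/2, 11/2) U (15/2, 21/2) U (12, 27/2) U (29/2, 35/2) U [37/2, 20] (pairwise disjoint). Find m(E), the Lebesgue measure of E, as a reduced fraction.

For pairwise disjoint intervals, m(union_i I_i) = sum_i m(I_i),
and m is invariant under swapping open/closed endpoints (single points have measure 0).
So m(E) = sum_i (b_i - a_i).
  I_1 has length 11/2 - 5/2 = 3.
  I_2 has length 21/2 - 15/2 = 3.
  I_3 has length 27/2 - 12 = 3/2.
  I_4 has length 35/2 - 29/2 = 3.
  I_5 has length 20 - 37/2 = 3/2.
Summing:
  m(E) = 3 + 3 + 3/2 + 3 + 3/2 = 12.

12


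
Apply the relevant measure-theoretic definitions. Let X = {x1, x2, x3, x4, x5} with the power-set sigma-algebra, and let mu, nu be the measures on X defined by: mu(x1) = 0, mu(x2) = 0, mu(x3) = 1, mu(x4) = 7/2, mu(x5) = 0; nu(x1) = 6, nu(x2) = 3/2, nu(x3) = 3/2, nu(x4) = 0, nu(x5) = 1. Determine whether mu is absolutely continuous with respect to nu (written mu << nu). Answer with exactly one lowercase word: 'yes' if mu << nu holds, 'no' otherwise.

mu << nu means: every nu-null measurable set is also mu-null; equivalently, for every atom x, if nu({x}) = 0 then mu({x}) = 0.
Checking each atom:
  x1: nu = 6 > 0 -> no constraint.
  x2: nu = 3/2 > 0 -> no constraint.
  x3: nu = 3/2 > 0 -> no constraint.
  x4: nu = 0, mu = 7/2 > 0 -> violates mu << nu.
  x5: nu = 1 > 0 -> no constraint.
The atom(s) x4 violate the condition (nu = 0 but mu > 0). Therefore mu is NOT absolutely continuous w.r.t. nu.

no


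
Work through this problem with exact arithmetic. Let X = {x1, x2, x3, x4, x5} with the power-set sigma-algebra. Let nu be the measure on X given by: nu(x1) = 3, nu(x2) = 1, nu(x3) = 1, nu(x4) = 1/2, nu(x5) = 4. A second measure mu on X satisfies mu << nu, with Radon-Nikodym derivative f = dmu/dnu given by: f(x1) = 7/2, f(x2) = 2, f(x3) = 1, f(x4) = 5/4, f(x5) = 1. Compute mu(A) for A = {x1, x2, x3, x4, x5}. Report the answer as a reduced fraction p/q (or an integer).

By the defining property of the Radon-Nikodym derivative, for every measurable set A,
  mu(A) = integral_A f dnu.
Since nu is a discrete measure concentrated on the atoms of X, the integral over A reduces to the sum
  mu(A) = sum_{x in A} f(x) * nu({x}).
Computing each term:
  x1: f(x1) * nu(x1) = 7/2 * 3 = 21/2.
  x2: f(x2) * nu(x2) = 2 * 1 = 2.
  x3: f(x3) * nu(x3) = 1 * 1 = 1.
  x4: f(x4) * nu(x4) = 5/4 * 1/2 = 5/8.
  x5: f(x5) * nu(x5) = 1 * 4 = 4.
Summing: mu(A) = 21/2 + 2 + 1 + 5/8 + 4 = 145/8.

145/8


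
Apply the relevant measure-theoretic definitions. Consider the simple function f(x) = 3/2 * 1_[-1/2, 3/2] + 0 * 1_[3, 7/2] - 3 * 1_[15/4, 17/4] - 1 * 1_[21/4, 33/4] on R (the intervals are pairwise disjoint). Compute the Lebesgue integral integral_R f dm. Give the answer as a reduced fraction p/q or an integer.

For a simple function f = sum_i c_i * 1_{A_i} with disjoint A_i,
  integral f dm = sum_i c_i * m(A_i).
Lengths of the A_i:
  m(A_1) = 3/2 - (-1/2) = 2.
  m(A_2) = 7/2 - 3 = 1/2.
  m(A_3) = 17/4 - 15/4 = 1/2.
  m(A_4) = 33/4 - 21/4 = 3.
Contributions c_i * m(A_i):
  (3/2) * (2) = 3.
  (0) * (1/2) = 0.
  (-3) * (1/2) = -3/2.
  (-1) * (3) = -3.
Total: 3 + 0 - 3/2 - 3 = -3/2.

-3/2


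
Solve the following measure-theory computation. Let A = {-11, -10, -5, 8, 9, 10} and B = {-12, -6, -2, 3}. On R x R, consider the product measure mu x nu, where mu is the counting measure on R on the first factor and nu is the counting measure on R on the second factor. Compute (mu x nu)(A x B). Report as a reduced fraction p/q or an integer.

For a measurable rectangle A x B, the product measure satisfies
  (mu x nu)(A x B) = mu(A) * nu(B).
  mu(A) = 6.
  nu(B) = 4.
  (mu x nu)(A x B) = 6 * 4 = 24.

24


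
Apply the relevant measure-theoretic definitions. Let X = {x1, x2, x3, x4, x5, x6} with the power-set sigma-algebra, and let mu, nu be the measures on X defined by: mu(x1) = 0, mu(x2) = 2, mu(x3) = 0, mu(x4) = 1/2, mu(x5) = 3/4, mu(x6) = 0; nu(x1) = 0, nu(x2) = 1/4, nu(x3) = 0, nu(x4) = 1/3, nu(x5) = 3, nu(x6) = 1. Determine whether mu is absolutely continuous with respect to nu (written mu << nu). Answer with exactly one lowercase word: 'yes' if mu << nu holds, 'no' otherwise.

mu << nu means: every nu-null measurable set is also mu-null; equivalently, for every atom x, if nu({x}) = 0 then mu({x}) = 0.
Checking each atom:
  x1: nu = 0, mu = 0 -> consistent with mu << nu.
  x2: nu = 1/4 > 0 -> no constraint.
  x3: nu = 0, mu = 0 -> consistent with mu << nu.
  x4: nu = 1/3 > 0 -> no constraint.
  x5: nu = 3 > 0 -> no constraint.
  x6: nu = 1 > 0 -> no constraint.
No atom violates the condition. Therefore mu << nu.

yes


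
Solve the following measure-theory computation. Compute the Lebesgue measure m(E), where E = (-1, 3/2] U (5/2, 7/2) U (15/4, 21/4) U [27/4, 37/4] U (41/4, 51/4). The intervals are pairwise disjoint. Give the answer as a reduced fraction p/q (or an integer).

For pairwise disjoint intervals, m(union_i I_i) = sum_i m(I_i),
and m is invariant under swapping open/closed endpoints (single points have measure 0).
So m(E) = sum_i (b_i - a_i).
  I_1 has length 3/2 - (-1) = 5/2.
  I_2 has length 7/2 - 5/2 = 1.
  I_3 has length 21/4 - 15/4 = 3/2.
  I_4 has length 37/4 - 27/4 = 5/2.
  I_5 has length 51/4 - 41/4 = 5/2.
Summing:
  m(E) = 5/2 + 1 + 3/2 + 5/2 + 5/2 = 10.

10


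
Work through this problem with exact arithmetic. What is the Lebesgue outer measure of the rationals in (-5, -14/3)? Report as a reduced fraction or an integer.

The set Q cap (-5, -14/3) is countable (a subset of the countable set Q). Lebesgue outer measure of any countable set is 0: each singleton {q} has m*({q}) = 0, and by countable subadditivity m*(union_k {q_k}) <= sum_k m*({q_k}) = sum_k 0 = 0. The reverse inequality m*(E) >= 0 is automatic. So m*(Q cap (-5, -14/3)) = 0.

0


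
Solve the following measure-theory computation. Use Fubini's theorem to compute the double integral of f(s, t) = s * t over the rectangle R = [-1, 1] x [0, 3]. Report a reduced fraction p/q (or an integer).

f(s, t) is a tensor product of a function of s and a function of t, and both factors are bounded continuous (hence Lebesgue integrable) on the rectangle, so Fubini's theorem applies:
  integral_R f d(m x m) = (integral_a1^b1 s ds) * (integral_a2^b2 t dt).
Inner integral in s: integral_{-1}^{1} s ds = (1^2 - (-1)^2)/2
  = 0.
Inner integral in t: integral_{0}^{3} t dt = (3^2 - 0^2)/2
  = 9/2.
Product: (0) * (9/2) = 0.

0


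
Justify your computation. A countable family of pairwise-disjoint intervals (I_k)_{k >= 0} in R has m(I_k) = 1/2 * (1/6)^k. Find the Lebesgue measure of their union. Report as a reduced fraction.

By countable additivity of the Lebesgue measure on pairwise disjoint measurable sets,
  m(union_{k >= 0} I_k) = sum_{k >= 0} m(I_k) = sum_{k >= 0} a * r^k,
  with a = 1/2 and r = 1/6.
Since 0 < r = 1/6 < 1, the geometric series converges:
  sum_{k >= 0} a * r^k = a / (1 - r).
  = 1/2 / (1 - 1/6)
  = 1/2 / (5/6)
  = 3/5.

3/5


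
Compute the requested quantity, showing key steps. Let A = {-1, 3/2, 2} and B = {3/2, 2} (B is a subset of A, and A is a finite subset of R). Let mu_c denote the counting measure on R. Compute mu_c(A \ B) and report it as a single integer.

Counting measure assigns mu_c(E) = |E| (number of elements) when E is finite. For B subset A, A \ B is the set of elements of A not in B, so |A \ B| = |A| - |B|.
|A| = 3, |B| = 2, so mu_c(A \ B) = 3 - 2 = 1.

1


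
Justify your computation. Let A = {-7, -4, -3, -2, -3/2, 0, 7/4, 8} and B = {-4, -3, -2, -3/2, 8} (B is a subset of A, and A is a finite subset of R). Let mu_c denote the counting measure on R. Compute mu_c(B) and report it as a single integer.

Counting measure assigns mu_c(E) = |E| (number of elements) when E is finite.
B has 5 element(s), so mu_c(B) = 5.

5


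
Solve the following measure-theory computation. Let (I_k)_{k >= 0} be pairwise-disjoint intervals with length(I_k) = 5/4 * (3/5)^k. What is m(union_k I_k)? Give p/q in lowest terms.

By countable additivity of the Lebesgue measure on pairwise disjoint measurable sets,
  m(union_{k >= 0} I_k) = sum_{k >= 0} m(I_k) = sum_{k >= 0} a * r^k,
  with a = 5/4 and r = 3/5.
Since 0 < r = 3/5 < 1, the geometric series converges:
  sum_{k >= 0} a * r^k = a / (1 - r).
  = 5/4 / (1 - 3/5)
  = 5/4 / (2/5)
  = 25/8.

25/8


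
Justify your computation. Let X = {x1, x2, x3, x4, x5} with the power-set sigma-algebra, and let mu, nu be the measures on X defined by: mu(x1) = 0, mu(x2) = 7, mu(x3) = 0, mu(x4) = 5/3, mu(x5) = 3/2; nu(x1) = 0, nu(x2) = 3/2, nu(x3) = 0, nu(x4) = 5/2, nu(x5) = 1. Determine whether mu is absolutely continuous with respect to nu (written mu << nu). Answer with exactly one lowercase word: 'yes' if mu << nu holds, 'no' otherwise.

mu << nu means: every nu-null measurable set is also mu-null; equivalently, for every atom x, if nu({x}) = 0 then mu({x}) = 0.
Checking each atom:
  x1: nu = 0, mu = 0 -> consistent with mu << nu.
  x2: nu = 3/2 > 0 -> no constraint.
  x3: nu = 0, mu = 0 -> consistent with mu << nu.
  x4: nu = 5/2 > 0 -> no constraint.
  x5: nu = 1 > 0 -> no constraint.
No atom violates the condition. Therefore mu << nu.

yes


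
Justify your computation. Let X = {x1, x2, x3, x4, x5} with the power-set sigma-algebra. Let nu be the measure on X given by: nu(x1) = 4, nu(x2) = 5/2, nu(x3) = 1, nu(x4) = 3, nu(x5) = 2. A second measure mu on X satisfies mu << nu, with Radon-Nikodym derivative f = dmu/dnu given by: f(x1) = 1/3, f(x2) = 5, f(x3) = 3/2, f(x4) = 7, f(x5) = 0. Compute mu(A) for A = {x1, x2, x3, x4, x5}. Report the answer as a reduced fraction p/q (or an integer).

By the defining property of the Radon-Nikodym derivative, for every measurable set A,
  mu(A) = integral_A f dnu.
Since nu is a discrete measure concentrated on the atoms of X, the integral over A reduces to the sum
  mu(A) = sum_{x in A} f(x) * nu({x}).
Computing each term:
  x1: f(x1) * nu(x1) = 1/3 * 4 = 4/3.
  x2: f(x2) * nu(x2) = 5 * 5/2 = 25/2.
  x3: f(x3) * nu(x3) = 3/2 * 1 = 3/2.
  x4: f(x4) * nu(x4) = 7 * 3 = 21.
  x5: f(x5) * nu(x5) = 0 * 2 = 0.
Summing: mu(A) = 4/3 + 25/2 + 3/2 + 21 + 0 = 109/3.

109/3


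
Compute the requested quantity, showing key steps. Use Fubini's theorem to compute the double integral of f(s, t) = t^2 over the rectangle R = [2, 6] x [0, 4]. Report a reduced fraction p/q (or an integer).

f(s, t) is a tensor product of a function of s and a function of t, and both factors are bounded continuous (hence Lebesgue integrable) on the rectangle, so Fubini's theorem applies:
  integral_R f d(m x m) = (integral_a1^b1 1 ds) * (integral_a2^b2 t^2 dt).
Inner integral in s: integral_{2}^{6} 1 ds = (6^1 - 2^1)/1
  = 4.
Inner integral in t: integral_{0}^{4} t^2 dt = (4^3 - 0^3)/3
  = 64/3.
Product: (4) * (64/3) = 256/3.

256/3


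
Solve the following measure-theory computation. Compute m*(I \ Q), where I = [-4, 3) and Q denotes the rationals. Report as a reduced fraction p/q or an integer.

The interval I = [-4, 3) has m(I) = 3 - (-4) = 7 (endpoints are measure-zero, so open/closed/half-open agree). Write I = (I cap Q) u (I \ Q). The rationals in I are countable, so m*(I cap Q) = 0 (cover each rational by intervals whose total length is arbitrarily small). By countable subadditivity m*(I) <= m*(I cap Q) + m*(I \ Q), hence m*(I \ Q) >= m(I) = 7. The reverse inequality m*(I \ Q) <= m*(I) = 7 is trivial since (I \ Q) is a subset of I. Therefore m*(I \ Q) = 7.

7


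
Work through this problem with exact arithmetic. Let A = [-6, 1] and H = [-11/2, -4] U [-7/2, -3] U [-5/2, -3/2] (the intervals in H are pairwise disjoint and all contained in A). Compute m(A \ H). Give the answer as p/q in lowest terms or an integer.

The ambient interval has length m(A) = 1 - (-6) = 7.
Since the holes are disjoint and sit inside A, by finite additivity
  m(H) = sum_i (b_i - a_i), and m(A \ H) = m(A) - m(H).
Computing the hole measures:
  m(H_1) = -4 - (-11/2) = 3/2.
  m(H_2) = -3 - (-7/2) = 1/2.
  m(H_3) = -3/2 - (-5/2) = 1.
Summed: m(H) = 3/2 + 1/2 + 1 = 3.
So m(A \ H) = 7 - 3 = 4.

4


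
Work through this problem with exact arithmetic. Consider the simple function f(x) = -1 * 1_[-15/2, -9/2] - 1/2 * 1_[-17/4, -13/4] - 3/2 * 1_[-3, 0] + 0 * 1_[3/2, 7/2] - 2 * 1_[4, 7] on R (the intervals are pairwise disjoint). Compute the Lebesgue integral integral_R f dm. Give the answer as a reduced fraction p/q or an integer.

For a simple function f = sum_i c_i * 1_{A_i} with disjoint A_i,
  integral f dm = sum_i c_i * m(A_i).
Lengths of the A_i:
  m(A_1) = -9/2 - (-15/2) = 3.
  m(A_2) = -13/4 - (-17/4) = 1.
  m(A_3) = 0 - (-3) = 3.
  m(A_4) = 7/2 - 3/2 = 2.
  m(A_5) = 7 - 4 = 3.
Contributions c_i * m(A_i):
  (-1) * (3) = -3.
  (-1/2) * (1) = -1/2.
  (-3/2) * (3) = -9/2.
  (0) * (2) = 0.
  (-2) * (3) = -6.
Total: -3 - 1/2 - 9/2 + 0 - 6 = -14.

-14


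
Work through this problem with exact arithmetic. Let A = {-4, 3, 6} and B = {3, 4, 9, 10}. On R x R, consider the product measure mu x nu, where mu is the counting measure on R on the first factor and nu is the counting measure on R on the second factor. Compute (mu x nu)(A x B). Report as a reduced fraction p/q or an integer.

For a measurable rectangle A x B, the product measure satisfies
  (mu x nu)(A x B) = mu(A) * nu(B).
  mu(A) = 3.
  nu(B) = 4.
  (mu x nu)(A x B) = 3 * 4 = 12.

12


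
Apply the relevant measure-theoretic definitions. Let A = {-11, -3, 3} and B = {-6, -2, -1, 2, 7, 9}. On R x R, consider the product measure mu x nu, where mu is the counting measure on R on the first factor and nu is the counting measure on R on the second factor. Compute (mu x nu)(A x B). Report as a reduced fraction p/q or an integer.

For a measurable rectangle A x B, the product measure satisfies
  (mu x nu)(A x B) = mu(A) * nu(B).
  mu(A) = 3.
  nu(B) = 6.
  (mu x nu)(A x B) = 3 * 6 = 18.

18


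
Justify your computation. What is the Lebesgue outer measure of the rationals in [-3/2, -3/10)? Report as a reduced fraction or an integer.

Q cap [-3/2, -3/10) is countable; list its elements as q_1, q_2, ... . Fix eps > 0 and cover the k-th point by an interval of length eps * 2^(-k). The cover has total length eps * sum_{k>=1} 2^(-k) = eps, so by definition of outer measure m*(Q cap [-3/2, -3/10)) <= eps. Since eps was arbitrary and m* >= 0, the outer measure is 0.

0


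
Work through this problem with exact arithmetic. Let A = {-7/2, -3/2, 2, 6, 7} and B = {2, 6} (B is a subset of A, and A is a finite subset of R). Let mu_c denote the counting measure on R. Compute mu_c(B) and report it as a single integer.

Counting measure assigns mu_c(E) = |E| (number of elements) when E is finite.
B has 2 element(s), so mu_c(B) = 2.

2


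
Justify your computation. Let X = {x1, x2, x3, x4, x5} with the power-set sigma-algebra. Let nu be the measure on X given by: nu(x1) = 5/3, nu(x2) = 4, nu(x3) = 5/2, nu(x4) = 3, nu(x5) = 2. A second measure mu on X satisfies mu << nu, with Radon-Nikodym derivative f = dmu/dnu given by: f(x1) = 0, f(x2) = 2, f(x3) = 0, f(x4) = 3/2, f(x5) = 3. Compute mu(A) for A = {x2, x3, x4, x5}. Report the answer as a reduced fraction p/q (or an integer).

By the defining property of the Radon-Nikodym derivative, for every measurable set A,
  mu(A) = integral_A f dnu.
Since nu is a discrete measure concentrated on the atoms of X, the integral over A reduces to the sum
  mu(A) = sum_{x in A} f(x) * nu({x}).
Computing each term:
  x2: f(x2) * nu(x2) = 2 * 4 = 8.
  x3: f(x3) * nu(x3) = 0 * 5/2 = 0.
  x4: f(x4) * nu(x4) = 3/2 * 3 = 9/2.
  x5: f(x5) * nu(x5) = 3 * 2 = 6.
Summing: mu(A) = 8 + 0 + 9/2 + 6 = 37/2.

37/2


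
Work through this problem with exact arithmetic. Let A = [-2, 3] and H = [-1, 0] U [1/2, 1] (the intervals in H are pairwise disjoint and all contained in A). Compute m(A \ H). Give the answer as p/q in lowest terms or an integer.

The ambient interval has length m(A) = 3 - (-2) = 5.
Since the holes are disjoint and sit inside A, by finite additivity
  m(H) = sum_i (b_i - a_i), and m(A \ H) = m(A) - m(H).
Computing the hole measures:
  m(H_1) = 0 - (-1) = 1.
  m(H_2) = 1 - 1/2 = 1/2.
Summed: m(H) = 1 + 1/2 = 3/2.
So m(A \ H) = 5 - 3/2 = 7/2.

7/2


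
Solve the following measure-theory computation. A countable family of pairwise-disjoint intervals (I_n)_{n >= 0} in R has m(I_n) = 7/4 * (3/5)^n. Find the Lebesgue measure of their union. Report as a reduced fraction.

By countable additivity of the Lebesgue measure on pairwise disjoint measurable sets,
  m(union_{n >= 0} I_n) = sum_{n >= 0} m(I_n) = sum_{n >= 0} a * r^n,
  with a = 7/4 and r = 3/5.
Since 0 < r = 3/5 < 1, the geometric series converges:
  sum_{n >= 0} a * r^n = a / (1 - r).
  = 7/4 / (1 - 3/5)
  = 7/4 / (2/5)
  = 35/8.

35/8


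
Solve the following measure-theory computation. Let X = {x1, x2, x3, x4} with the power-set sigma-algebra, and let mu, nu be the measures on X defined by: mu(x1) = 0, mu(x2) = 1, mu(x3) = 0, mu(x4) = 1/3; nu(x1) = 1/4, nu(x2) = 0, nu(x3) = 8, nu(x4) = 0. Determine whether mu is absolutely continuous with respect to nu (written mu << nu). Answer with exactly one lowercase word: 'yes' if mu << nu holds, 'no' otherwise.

mu << nu means: every nu-null measurable set is also mu-null; equivalently, for every atom x, if nu({x}) = 0 then mu({x}) = 0.
Checking each atom:
  x1: nu = 1/4 > 0 -> no constraint.
  x2: nu = 0, mu = 1 > 0 -> violates mu << nu.
  x3: nu = 8 > 0 -> no constraint.
  x4: nu = 0, mu = 1/3 > 0 -> violates mu << nu.
The atom(s) x2, x4 violate the condition (nu = 0 but mu > 0). Therefore mu is NOT absolutely continuous w.r.t. nu.

no


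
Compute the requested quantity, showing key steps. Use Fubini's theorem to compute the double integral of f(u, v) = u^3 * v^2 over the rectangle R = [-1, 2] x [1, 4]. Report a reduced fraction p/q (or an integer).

f(u, v) is a tensor product of a function of u and a function of v, and both factors are bounded continuous (hence Lebesgue integrable) on the rectangle, so Fubini's theorem applies:
  integral_R f d(m x m) = (integral_a1^b1 u^3 du) * (integral_a2^b2 v^2 dv).
Inner integral in u: integral_{-1}^{2} u^3 du = (2^4 - (-1)^4)/4
  = 15/4.
Inner integral in v: integral_{1}^{4} v^2 dv = (4^3 - 1^3)/3
  = 21.
Product: (15/4) * (21) = 315/4.

315/4


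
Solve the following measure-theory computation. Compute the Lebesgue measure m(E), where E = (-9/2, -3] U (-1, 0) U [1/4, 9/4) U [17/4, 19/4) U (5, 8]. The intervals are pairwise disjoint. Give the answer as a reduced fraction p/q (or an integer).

For pairwise disjoint intervals, m(union_i I_i) = sum_i m(I_i),
and m is invariant under swapping open/closed endpoints (single points have measure 0).
So m(E) = sum_i (b_i - a_i).
  I_1 has length -3 - (-9/2) = 3/2.
  I_2 has length 0 - (-1) = 1.
  I_3 has length 9/4 - 1/4 = 2.
  I_4 has length 19/4 - 17/4 = 1/2.
  I_5 has length 8 - 5 = 3.
Summing:
  m(E) = 3/2 + 1 + 2 + 1/2 + 3 = 8.

8


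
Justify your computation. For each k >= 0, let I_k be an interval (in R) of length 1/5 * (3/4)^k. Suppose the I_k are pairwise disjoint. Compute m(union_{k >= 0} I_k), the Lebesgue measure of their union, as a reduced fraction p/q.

By countable additivity of the Lebesgue measure on pairwise disjoint measurable sets,
  m(union_{k >= 0} I_k) = sum_{k >= 0} m(I_k) = sum_{k >= 0} a * r^k,
  with a = 1/5 and r = 3/4.
Since 0 < r = 3/4 < 1, the geometric series converges:
  sum_{k >= 0} a * r^k = a / (1 - r).
  = 1/5 / (1 - 3/4)
  = 1/5 / (1/4)
  = 4/5.

4/5


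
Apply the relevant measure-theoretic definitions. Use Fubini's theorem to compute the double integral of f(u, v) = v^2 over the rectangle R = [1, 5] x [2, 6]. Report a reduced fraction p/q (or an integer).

f(u, v) is a tensor product of a function of u and a function of v, and both factors are bounded continuous (hence Lebesgue integrable) on the rectangle, so Fubini's theorem applies:
  integral_R f d(m x m) = (integral_a1^b1 1 du) * (integral_a2^b2 v^2 dv).
Inner integral in u: integral_{1}^{5} 1 du = (5^1 - 1^1)/1
  = 4.
Inner integral in v: integral_{2}^{6} v^2 dv = (6^3 - 2^3)/3
  = 208/3.
Product: (4) * (208/3) = 832/3.

832/3


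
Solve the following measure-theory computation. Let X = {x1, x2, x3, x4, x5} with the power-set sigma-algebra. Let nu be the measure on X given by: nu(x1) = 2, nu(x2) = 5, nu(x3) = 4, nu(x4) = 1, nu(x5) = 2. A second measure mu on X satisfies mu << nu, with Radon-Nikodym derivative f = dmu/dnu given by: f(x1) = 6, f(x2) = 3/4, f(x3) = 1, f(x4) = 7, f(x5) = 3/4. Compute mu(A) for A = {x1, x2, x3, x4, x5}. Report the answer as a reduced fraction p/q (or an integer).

By the defining property of the Radon-Nikodym derivative, for every measurable set A,
  mu(A) = integral_A f dnu.
Since nu is a discrete measure concentrated on the atoms of X, the integral over A reduces to the sum
  mu(A) = sum_{x in A} f(x) * nu({x}).
Computing each term:
  x1: f(x1) * nu(x1) = 6 * 2 = 12.
  x2: f(x2) * nu(x2) = 3/4 * 5 = 15/4.
  x3: f(x3) * nu(x3) = 1 * 4 = 4.
  x4: f(x4) * nu(x4) = 7 * 1 = 7.
  x5: f(x5) * nu(x5) = 3/4 * 2 = 3/2.
Summing: mu(A) = 12 + 15/4 + 4 + 7 + 3/2 = 113/4.

113/4


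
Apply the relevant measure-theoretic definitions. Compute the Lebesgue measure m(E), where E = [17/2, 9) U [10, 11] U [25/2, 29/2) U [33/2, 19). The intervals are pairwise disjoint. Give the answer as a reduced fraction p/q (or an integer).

For pairwise disjoint intervals, m(union_i I_i) = sum_i m(I_i),
and m is invariant under swapping open/closed endpoints (single points have measure 0).
So m(E) = sum_i (b_i - a_i).
  I_1 has length 9 - 17/2 = 1/2.
  I_2 has length 11 - 10 = 1.
  I_3 has length 29/2 - 25/2 = 2.
  I_4 has length 19 - 33/2 = 5/2.
Summing:
  m(E) = 1/2 + 1 + 2 + 5/2 = 6.

6


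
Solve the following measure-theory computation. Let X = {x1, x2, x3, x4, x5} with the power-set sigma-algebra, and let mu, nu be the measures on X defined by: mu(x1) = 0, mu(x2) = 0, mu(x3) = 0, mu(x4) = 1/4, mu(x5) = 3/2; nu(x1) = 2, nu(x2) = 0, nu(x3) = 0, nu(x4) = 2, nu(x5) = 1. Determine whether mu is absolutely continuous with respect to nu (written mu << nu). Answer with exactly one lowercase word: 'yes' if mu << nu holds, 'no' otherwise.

mu << nu means: every nu-null measurable set is also mu-null; equivalently, for every atom x, if nu({x}) = 0 then mu({x}) = 0.
Checking each atom:
  x1: nu = 2 > 0 -> no constraint.
  x2: nu = 0, mu = 0 -> consistent with mu << nu.
  x3: nu = 0, mu = 0 -> consistent with mu << nu.
  x4: nu = 2 > 0 -> no constraint.
  x5: nu = 1 > 0 -> no constraint.
No atom violates the condition. Therefore mu << nu.

yes


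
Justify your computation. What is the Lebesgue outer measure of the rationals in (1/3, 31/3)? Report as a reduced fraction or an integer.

Q cap (1/3, 31/3) is countable; list its elements as q_1, q_2, ... . Fix eps > 0 and cover the k-th point by an interval of length eps * 2^(-k). The cover has total length eps * sum_{k>=1} 2^(-k) = eps, so by definition of outer measure m*(Q cap (1/3, 31/3)) <= eps. Since eps was arbitrary and m* >= 0, the outer measure is 0.

0


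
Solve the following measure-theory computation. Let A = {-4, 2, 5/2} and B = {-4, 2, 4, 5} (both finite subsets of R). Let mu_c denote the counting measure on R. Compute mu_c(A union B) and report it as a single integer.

Counting measure on a finite set equals cardinality. By inclusion-exclusion, |A union B| = |A| + |B| - |A cap B|.
|A| = 3, |B| = 4, |A cap B| = 2.
So mu_c(A union B) = 3 + 4 - 2 = 5.

5


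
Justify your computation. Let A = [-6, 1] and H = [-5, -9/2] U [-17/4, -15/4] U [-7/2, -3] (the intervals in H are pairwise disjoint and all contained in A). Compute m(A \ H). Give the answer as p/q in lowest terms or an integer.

The ambient interval has length m(A) = 1 - (-6) = 7.
Since the holes are disjoint and sit inside A, by finite additivity
  m(H) = sum_i (b_i - a_i), and m(A \ H) = m(A) - m(H).
Computing the hole measures:
  m(H_1) = -9/2 - (-5) = 1/2.
  m(H_2) = -15/4 - (-17/4) = 1/2.
  m(H_3) = -3 - (-7/2) = 1/2.
Summed: m(H) = 1/2 + 1/2 + 1/2 = 3/2.
So m(A \ H) = 7 - 3/2 = 11/2.

11/2


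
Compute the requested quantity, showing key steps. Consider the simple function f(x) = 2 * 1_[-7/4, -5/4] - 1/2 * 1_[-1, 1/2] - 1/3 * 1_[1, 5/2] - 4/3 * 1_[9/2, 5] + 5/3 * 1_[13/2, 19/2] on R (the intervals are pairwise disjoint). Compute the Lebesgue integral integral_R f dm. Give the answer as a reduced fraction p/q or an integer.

For a simple function f = sum_i c_i * 1_{A_i} with disjoint A_i,
  integral f dm = sum_i c_i * m(A_i).
Lengths of the A_i:
  m(A_1) = -5/4 - (-7/4) = 1/2.
  m(A_2) = 1/2 - (-1) = 3/2.
  m(A_3) = 5/2 - 1 = 3/2.
  m(A_4) = 5 - 9/2 = 1/2.
  m(A_5) = 19/2 - 13/2 = 3.
Contributions c_i * m(A_i):
  (2) * (1/2) = 1.
  (-1/2) * (3/2) = -3/4.
  (-1/3) * (3/2) = -1/2.
  (-4/3) * (1/2) = -2/3.
  (5/3) * (3) = 5.
Total: 1 - 3/4 - 1/2 - 2/3 + 5 = 49/12.

49/12


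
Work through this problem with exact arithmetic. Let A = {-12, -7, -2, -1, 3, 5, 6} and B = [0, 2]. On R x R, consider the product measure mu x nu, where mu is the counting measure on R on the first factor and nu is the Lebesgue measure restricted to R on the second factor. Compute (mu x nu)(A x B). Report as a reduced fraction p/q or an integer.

For a measurable rectangle A x B, the product measure satisfies
  (mu x nu)(A x B) = mu(A) * nu(B).
  mu(A) = 7.
  nu(B) = 2.
  (mu x nu)(A x B) = 7 * 2 = 14.

14


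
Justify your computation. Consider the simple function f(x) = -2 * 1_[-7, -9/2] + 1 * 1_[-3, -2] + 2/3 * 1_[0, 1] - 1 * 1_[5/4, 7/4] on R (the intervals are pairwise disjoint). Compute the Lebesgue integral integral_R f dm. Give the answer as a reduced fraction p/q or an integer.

For a simple function f = sum_i c_i * 1_{A_i} with disjoint A_i,
  integral f dm = sum_i c_i * m(A_i).
Lengths of the A_i:
  m(A_1) = -9/2 - (-7) = 5/2.
  m(A_2) = -2 - (-3) = 1.
  m(A_3) = 1 - 0 = 1.
  m(A_4) = 7/4 - 5/4 = 1/2.
Contributions c_i * m(A_i):
  (-2) * (5/2) = -5.
  (1) * (1) = 1.
  (2/3) * (1) = 2/3.
  (-1) * (1/2) = -1/2.
Total: -5 + 1 + 2/3 - 1/2 = -23/6.

-23/6


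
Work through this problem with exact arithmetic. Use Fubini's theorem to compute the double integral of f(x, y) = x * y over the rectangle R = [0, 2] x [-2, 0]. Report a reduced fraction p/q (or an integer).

f(x, y) is a tensor product of a function of x and a function of y, and both factors are bounded continuous (hence Lebesgue integrable) on the rectangle, so Fubini's theorem applies:
  integral_R f d(m x m) = (integral_a1^b1 x dx) * (integral_a2^b2 y dy).
Inner integral in x: integral_{0}^{2} x dx = (2^2 - 0^2)/2
  = 2.
Inner integral in y: integral_{-2}^{0} y dy = (0^2 - (-2)^2)/2
  = -2.
Product: (2) * (-2) = -4.

-4


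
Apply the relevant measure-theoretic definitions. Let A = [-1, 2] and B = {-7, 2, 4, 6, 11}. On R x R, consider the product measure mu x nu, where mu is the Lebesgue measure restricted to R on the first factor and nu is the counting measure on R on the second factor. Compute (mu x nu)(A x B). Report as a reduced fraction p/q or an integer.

For a measurable rectangle A x B, the product measure satisfies
  (mu x nu)(A x B) = mu(A) * nu(B).
  mu(A) = 3.
  nu(B) = 5.
  (mu x nu)(A x B) = 3 * 5 = 15.

15


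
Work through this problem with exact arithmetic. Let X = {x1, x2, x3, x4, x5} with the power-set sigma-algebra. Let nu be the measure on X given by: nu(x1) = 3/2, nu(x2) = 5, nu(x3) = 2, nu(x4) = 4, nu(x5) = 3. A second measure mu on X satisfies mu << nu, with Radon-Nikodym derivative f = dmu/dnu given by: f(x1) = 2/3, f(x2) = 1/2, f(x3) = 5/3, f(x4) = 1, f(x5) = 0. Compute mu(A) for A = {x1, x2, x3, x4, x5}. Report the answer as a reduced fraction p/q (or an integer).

By the defining property of the Radon-Nikodym derivative, for every measurable set A,
  mu(A) = integral_A f dnu.
Since nu is a discrete measure concentrated on the atoms of X, the integral over A reduces to the sum
  mu(A) = sum_{x in A} f(x) * nu({x}).
Computing each term:
  x1: f(x1) * nu(x1) = 2/3 * 3/2 = 1.
  x2: f(x2) * nu(x2) = 1/2 * 5 = 5/2.
  x3: f(x3) * nu(x3) = 5/3 * 2 = 10/3.
  x4: f(x4) * nu(x4) = 1 * 4 = 4.
  x5: f(x5) * nu(x5) = 0 * 3 = 0.
Summing: mu(A) = 1 + 5/2 + 10/3 + 4 + 0 = 65/6.

65/6


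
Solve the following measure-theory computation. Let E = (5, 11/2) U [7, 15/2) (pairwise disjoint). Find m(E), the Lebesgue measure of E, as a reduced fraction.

For pairwise disjoint intervals, m(union_i I_i) = sum_i m(I_i),
and m is invariant under swapping open/closed endpoints (single points have measure 0).
So m(E) = sum_i (b_i - a_i).
  I_1 has length 11/2 - 5 = 1/2.
  I_2 has length 15/2 - 7 = 1/2.
Summing:
  m(E) = 1/2 + 1/2 = 1.

1


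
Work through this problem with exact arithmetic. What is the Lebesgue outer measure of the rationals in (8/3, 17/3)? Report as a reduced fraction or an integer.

E = Q cap (8/3, 17/3) is a subset of Q, which is countable. Enumerate Q = {q_1, q_2, ...}; for any eps > 0, cover q_k by the open interval (q_k - eps/2^(k+1), q_k + eps/2^(k+1)), of length eps/2^k. The total cover length is sum_{k>=1} eps/2^k = eps. Hence m*(E) <= m*(Q) <= eps for every eps > 0, and since outer measure is non-negative, m*(E) = 0.

0


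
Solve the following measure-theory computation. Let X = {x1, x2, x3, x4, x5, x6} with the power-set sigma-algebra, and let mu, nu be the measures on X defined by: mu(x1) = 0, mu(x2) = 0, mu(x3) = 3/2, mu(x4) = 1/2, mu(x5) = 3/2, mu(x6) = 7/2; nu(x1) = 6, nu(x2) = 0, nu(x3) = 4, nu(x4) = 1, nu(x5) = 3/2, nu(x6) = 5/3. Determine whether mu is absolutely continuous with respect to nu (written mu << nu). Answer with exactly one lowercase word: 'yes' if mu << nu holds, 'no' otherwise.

mu << nu means: every nu-null measurable set is also mu-null; equivalently, for every atom x, if nu({x}) = 0 then mu({x}) = 0.
Checking each atom:
  x1: nu = 6 > 0 -> no constraint.
  x2: nu = 0, mu = 0 -> consistent with mu << nu.
  x3: nu = 4 > 0 -> no constraint.
  x4: nu = 1 > 0 -> no constraint.
  x5: nu = 3/2 > 0 -> no constraint.
  x6: nu = 5/3 > 0 -> no constraint.
No atom violates the condition. Therefore mu << nu.

yes


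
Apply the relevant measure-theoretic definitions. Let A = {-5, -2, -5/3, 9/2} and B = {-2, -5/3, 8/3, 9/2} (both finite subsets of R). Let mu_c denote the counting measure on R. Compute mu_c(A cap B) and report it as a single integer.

Counting measure on a finite set equals cardinality. mu_c(A cap B) = |A cap B| (elements appearing in both).
Enumerating the elements of A that also lie in B gives 3 element(s).
So mu_c(A cap B) = 3.

3


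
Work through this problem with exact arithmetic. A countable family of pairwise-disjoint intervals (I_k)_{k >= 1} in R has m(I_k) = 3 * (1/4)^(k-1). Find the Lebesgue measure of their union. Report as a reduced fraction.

By countable additivity of the Lebesgue measure on pairwise disjoint measurable sets,
  m(union_{k >= 1} I_k) = sum_{k >= 1} m(I_k) = sum_{k >= 1} a * r^(k-1),
  with a = 3 and r = 1/4.
Since 0 < r = 1/4 < 1, the geometric series converges:
  sum_{k >= 1} a * r^(k-1) = a / (1 - r).
  = 3 / (1 - 1/4)
  = 3 / (3/4)
  = 4.

4
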